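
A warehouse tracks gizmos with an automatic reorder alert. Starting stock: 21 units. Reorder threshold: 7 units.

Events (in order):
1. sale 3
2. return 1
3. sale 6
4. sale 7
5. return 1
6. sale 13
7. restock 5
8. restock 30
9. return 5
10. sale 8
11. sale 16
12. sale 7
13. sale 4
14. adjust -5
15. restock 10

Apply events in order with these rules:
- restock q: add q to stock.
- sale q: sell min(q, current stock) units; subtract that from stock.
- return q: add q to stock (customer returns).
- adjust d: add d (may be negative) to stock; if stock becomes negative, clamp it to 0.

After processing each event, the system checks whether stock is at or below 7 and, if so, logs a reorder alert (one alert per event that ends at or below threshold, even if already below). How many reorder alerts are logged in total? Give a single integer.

Answer: 6

Derivation:
Processing events:
Start: stock = 21
  Event 1 (sale 3): sell min(3,21)=3. stock: 21 - 3 = 18. total_sold = 3
  Event 2 (return 1): 18 + 1 = 19
  Event 3 (sale 6): sell min(6,19)=6. stock: 19 - 6 = 13. total_sold = 9
  Event 4 (sale 7): sell min(7,13)=7. stock: 13 - 7 = 6. total_sold = 16
  Event 5 (return 1): 6 + 1 = 7
  Event 6 (sale 13): sell min(13,7)=7. stock: 7 - 7 = 0. total_sold = 23
  Event 7 (restock 5): 0 + 5 = 5
  Event 8 (restock 30): 5 + 30 = 35
  Event 9 (return 5): 35 + 5 = 40
  Event 10 (sale 8): sell min(8,40)=8. stock: 40 - 8 = 32. total_sold = 31
  Event 11 (sale 16): sell min(16,32)=16. stock: 32 - 16 = 16. total_sold = 47
  Event 12 (sale 7): sell min(7,16)=7. stock: 16 - 7 = 9. total_sold = 54
  Event 13 (sale 4): sell min(4,9)=4. stock: 9 - 4 = 5. total_sold = 58
  Event 14 (adjust -5): 5 + -5 = 0
  Event 15 (restock 10): 0 + 10 = 10
Final: stock = 10, total_sold = 58

Checking against threshold 7:
  After event 1: stock=18 > 7
  After event 2: stock=19 > 7
  After event 3: stock=13 > 7
  After event 4: stock=6 <= 7 -> ALERT
  After event 5: stock=7 <= 7 -> ALERT
  After event 6: stock=0 <= 7 -> ALERT
  After event 7: stock=5 <= 7 -> ALERT
  After event 8: stock=35 > 7
  After event 9: stock=40 > 7
  After event 10: stock=32 > 7
  After event 11: stock=16 > 7
  After event 12: stock=9 > 7
  After event 13: stock=5 <= 7 -> ALERT
  After event 14: stock=0 <= 7 -> ALERT
  After event 15: stock=10 > 7
Alert events: [4, 5, 6, 7, 13, 14]. Count = 6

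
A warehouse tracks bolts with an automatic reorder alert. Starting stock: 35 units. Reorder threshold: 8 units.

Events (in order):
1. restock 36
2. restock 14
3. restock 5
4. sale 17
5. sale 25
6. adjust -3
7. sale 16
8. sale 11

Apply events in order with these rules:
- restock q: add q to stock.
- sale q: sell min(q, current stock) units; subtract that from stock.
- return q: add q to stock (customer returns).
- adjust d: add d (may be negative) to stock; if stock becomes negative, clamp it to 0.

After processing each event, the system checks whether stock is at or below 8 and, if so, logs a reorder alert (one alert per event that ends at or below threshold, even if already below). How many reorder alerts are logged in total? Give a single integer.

Answer: 0

Derivation:
Processing events:
Start: stock = 35
  Event 1 (restock 36): 35 + 36 = 71
  Event 2 (restock 14): 71 + 14 = 85
  Event 3 (restock 5): 85 + 5 = 90
  Event 4 (sale 17): sell min(17,90)=17. stock: 90 - 17 = 73. total_sold = 17
  Event 5 (sale 25): sell min(25,73)=25. stock: 73 - 25 = 48. total_sold = 42
  Event 6 (adjust -3): 48 + -3 = 45
  Event 7 (sale 16): sell min(16,45)=16. stock: 45 - 16 = 29. total_sold = 58
  Event 8 (sale 11): sell min(11,29)=11. stock: 29 - 11 = 18. total_sold = 69
Final: stock = 18, total_sold = 69

Checking against threshold 8:
  After event 1: stock=71 > 8
  After event 2: stock=85 > 8
  After event 3: stock=90 > 8
  After event 4: stock=73 > 8
  After event 5: stock=48 > 8
  After event 6: stock=45 > 8
  After event 7: stock=29 > 8
  After event 8: stock=18 > 8
Alert events: []. Count = 0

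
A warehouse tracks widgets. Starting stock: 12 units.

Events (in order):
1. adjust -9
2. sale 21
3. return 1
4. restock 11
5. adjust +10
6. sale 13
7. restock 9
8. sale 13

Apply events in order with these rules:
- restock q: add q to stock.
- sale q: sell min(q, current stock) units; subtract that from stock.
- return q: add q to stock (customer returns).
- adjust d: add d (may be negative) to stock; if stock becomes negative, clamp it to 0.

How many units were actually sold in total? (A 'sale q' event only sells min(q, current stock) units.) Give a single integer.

Answer: 29

Derivation:
Processing events:
Start: stock = 12
  Event 1 (adjust -9): 12 + -9 = 3
  Event 2 (sale 21): sell min(21,3)=3. stock: 3 - 3 = 0. total_sold = 3
  Event 3 (return 1): 0 + 1 = 1
  Event 4 (restock 11): 1 + 11 = 12
  Event 5 (adjust +10): 12 + 10 = 22
  Event 6 (sale 13): sell min(13,22)=13. stock: 22 - 13 = 9. total_sold = 16
  Event 7 (restock 9): 9 + 9 = 18
  Event 8 (sale 13): sell min(13,18)=13. stock: 18 - 13 = 5. total_sold = 29
Final: stock = 5, total_sold = 29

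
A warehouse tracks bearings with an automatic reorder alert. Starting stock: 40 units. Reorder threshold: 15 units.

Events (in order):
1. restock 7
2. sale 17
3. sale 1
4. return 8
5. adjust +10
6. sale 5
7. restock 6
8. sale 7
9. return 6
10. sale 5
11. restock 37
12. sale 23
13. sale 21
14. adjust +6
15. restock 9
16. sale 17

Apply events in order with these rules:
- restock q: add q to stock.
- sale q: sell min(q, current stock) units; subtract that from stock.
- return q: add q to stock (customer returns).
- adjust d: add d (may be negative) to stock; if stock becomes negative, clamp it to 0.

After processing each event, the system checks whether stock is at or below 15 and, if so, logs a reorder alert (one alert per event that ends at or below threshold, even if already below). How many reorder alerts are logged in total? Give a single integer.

Processing events:
Start: stock = 40
  Event 1 (restock 7): 40 + 7 = 47
  Event 2 (sale 17): sell min(17,47)=17. stock: 47 - 17 = 30. total_sold = 17
  Event 3 (sale 1): sell min(1,30)=1. stock: 30 - 1 = 29. total_sold = 18
  Event 4 (return 8): 29 + 8 = 37
  Event 5 (adjust +10): 37 + 10 = 47
  Event 6 (sale 5): sell min(5,47)=5. stock: 47 - 5 = 42. total_sold = 23
  Event 7 (restock 6): 42 + 6 = 48
  Event 8 (sale 7): sell min(7,48)=7. stock: 48 - 7 = 41. total_sold = 30
  Event 9 (return 6): 41 + 6 = 47
  Event 10 (sale 5): sell min(5,47)=5. stock: 47 - 5 = 42. total_sold = 35
  Event 11 (restock 37): 42 + 37 = 79
  Event 12 (sale 23): sell min(23,79)=23. stock: 79 - 23 = 56. total_sold = 58
  Event 13 (sale 21): sell min(21,56)=21. stock: 56 - 21 = 35. total_sold = 79
  Event 14 (adjust +6): 35 + 6 = 41
  Event 15 (restock 9): 41 + 9 = 50
  Event 16 (sale 17): sell min(17,50)=17. stock: 50 - 17 = 33. total_sold = 96
Final: stock = 33, total_sold = 96

Checking against threshold 15:
  After event 1: stock=47 > 15
  After event 2: stock=30 > 15
  After event 3: stock=29 > 15
  After event 4: stock=37 > 15
  After event 5: stock=47 > 15
  After event 6: stock=42 > 15
  After event 7: stock=48 > 15
  After event 8: stock=41 > 15
  After event 9: stock=47 > 15
  After event 10: stock=42 > 15
  After event 11: stock=79 > 15
  After event 12: stock=56 > 15
  After event 13: stock=35 > 15
  After event 14: stock=41 > 15
  After event 15: stock=50 > 15
  After event 16: stock=33 > 15
Alert events: []. Count = 0

Answer: 0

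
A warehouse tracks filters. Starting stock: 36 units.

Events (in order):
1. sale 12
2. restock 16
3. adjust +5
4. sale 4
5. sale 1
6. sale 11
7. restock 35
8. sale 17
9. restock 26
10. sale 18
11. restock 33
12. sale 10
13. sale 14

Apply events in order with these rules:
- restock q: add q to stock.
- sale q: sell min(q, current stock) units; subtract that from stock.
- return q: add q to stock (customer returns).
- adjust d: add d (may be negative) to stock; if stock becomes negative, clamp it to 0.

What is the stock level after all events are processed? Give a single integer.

Processing events:
Start: stock = 36
  Event 1 (sale 12): sell min(12,36)=12. stock: 36 - 12 = 24. total_sold = 12
  Event 2 (restock 16): 24 + 16 = 40
  Event 3 (adjust +5): 40 + 5 = 45
  Event 4 (sale 4): sell min(4,45)=4. stock: 45 - 4 = 41. total_sold = 16
  Event 5 (sale 1): sell min(1,41)=1. stock: 41 - 1 = 40. total_sold = 17
  Event 6 (sale 11): sell min(11,40)=11. stock: 40 - 11 = 29. total_sold = 28
  Event 7 (restock 35): 29 + 35 = 64
  Event 8 (sale 17): sell min(17,64)=17. stock: 64 - 17 = 47. total_sold = 45
  Event 9 (restock 26): 47 + 26 = 73
  Event 10 (sale 18): sell min(18,73)=18. stock: 73 - 18 = 55. total_sold = 63
  Event 11 (restock 33): 55 + 33 = 88
  Event 12 (sale 10): sell min(10,88)=10. stock: 88 - 10 = 78. total_sold = 73
  Event 13 (sale 14): sell min(14,78)=14. stock: 78 - 14 = 64. total_sold = 87
Final: stock = 64, total_sold = 87

Answer: 64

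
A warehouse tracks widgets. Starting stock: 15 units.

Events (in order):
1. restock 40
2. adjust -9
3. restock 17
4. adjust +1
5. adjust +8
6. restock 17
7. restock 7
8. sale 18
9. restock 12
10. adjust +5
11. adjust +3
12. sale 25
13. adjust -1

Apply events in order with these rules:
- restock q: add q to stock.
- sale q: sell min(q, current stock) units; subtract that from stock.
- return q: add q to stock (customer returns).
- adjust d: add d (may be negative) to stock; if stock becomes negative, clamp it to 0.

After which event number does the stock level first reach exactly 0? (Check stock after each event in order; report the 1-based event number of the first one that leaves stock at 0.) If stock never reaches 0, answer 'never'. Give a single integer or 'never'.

Processing events:
Start: stock = 15
  Event 1 (restock 40): 15 + 40 = 55
  Event 2 (adjust -9): 55 + -9 = 46
  Event 3 (restock 17): 46 + 17 = 63
  Event 4 (adjust +1): 63 + 1 = 64
  Event 5 (adjust +8): 64 + 8 = 72
  Event 6 (restock 17): 72 + 17 = 89
  Event 7 (restock 7): 89 + 7 = 96
  Event 8 (sale 18): sell min(18,96)=18. stock: 96 - 18 = 78. total_sold = 18
  Event 9 (restock 12): 78 + 12 = 90
  Event 10 (adjust +5): 90 + 5 = 95
  Event 11 (adjust +3): 95 + 3 = 98
  Event 12 (sale 25): sell min(25,98)=25. stock: 98 - 25 = 73. total_sold = 43
  Event 13 (adjust -1): 73 + -1 = 72
Final: stock = 72, total_sold = 43

Stock never reaches 0.

Answer: never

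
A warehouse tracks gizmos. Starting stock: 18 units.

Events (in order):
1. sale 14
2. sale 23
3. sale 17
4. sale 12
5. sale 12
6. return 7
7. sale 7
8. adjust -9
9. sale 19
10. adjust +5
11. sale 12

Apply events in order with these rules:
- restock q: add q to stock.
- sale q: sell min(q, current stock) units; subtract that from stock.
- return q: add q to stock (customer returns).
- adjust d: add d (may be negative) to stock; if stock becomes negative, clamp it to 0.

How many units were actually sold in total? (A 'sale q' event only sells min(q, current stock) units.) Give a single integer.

Answer: 30

Derivation:
Processing events:
Start: stock = 18
  Event 1 (sale 14): sell min(14,18)=14. stock: 18 - 14 = 4. total_sold = 14
  Event 2 (sale 23): sell min(23,4)=4. stock: 4 - 4 = 0. total_sold = 18
  Event 3 (sale 17): sell min(17,0)=0. stock: 0 - 0 = 0. total_sold = 18
  Event 4 (sale 12): sell min(12,0)=0. stock: 0 - 0 = 0. total_sold = 18
  Event 5 (sale 12): sell min(12,0)=0. stock: 0 - 0 = 0. total_sold = 18
  Event 6 (return 7): 0 + 7 = 7
  Event 7 (sale 7): sell min(7,7)=7. stock: 7 - 7 = 0. total_sold = 25
  Event 8 (adjust -9): 0 + -9 = 0 (clamped to 0)
  Event 9 (sale 19): sell min(19,0)=0. stock: 0 - 0 = 0. total_sold = 25
  Event 10 (adjust +5): 0 + 5 = 5
  Event 11 (sale 12): sell min(12,5)=5. stock: 5 - 5 = 0. total_sold = 30
Final: stock = 0, total_sold = 30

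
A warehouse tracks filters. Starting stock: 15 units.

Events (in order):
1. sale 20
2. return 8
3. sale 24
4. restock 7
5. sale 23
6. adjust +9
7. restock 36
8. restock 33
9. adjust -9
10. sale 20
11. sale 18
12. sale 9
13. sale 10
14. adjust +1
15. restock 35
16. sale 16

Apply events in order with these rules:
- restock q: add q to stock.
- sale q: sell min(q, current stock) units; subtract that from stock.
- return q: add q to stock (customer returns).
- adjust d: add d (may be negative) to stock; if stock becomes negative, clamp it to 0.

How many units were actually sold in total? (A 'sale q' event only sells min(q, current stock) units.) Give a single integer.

Answer: 103

Derivation:
Processing events:
Start: stock = 15
  Event 1 (sale 20): sell min(20,15)=15. stock: 15 - 15 = 0. total_sold = 15
  Event 2 (return 8): 0 + 8 = 8
  Event 3 (sale 24): sell min(24,8)=8. stock: 8 - 8 = 0. total_sold = 23
  Event 4 (restock 7): 0 + 7 = 7
  Event 5 (sale 23): sell min(23,7)=7. stock: 7 - 7 = 0. total_sold = 30
  Event 6 (adjust +9): 0 + 9 = 9
  Event 7 (restock 36): 9 + 36 = 45
  Event 8 (restock 33): 45 + 33 = 78
  Event 9 (adjust -9): 78 + -9 = 69
  Event 10 (sale 20): sell min(20,69)=20. stock: 69 - 20 = 49. total_sold = 50
  Event 11 (sale 18): sell min(18,49)=18. stock: 49 - 18 = 31. total_sold = 68
  Event 12 (sale 9): sell min(9,31)=9. stock: 31 - 9 = 22. total_sold = 77
  Event 13 (sale 10): sell min(10,22)=10. stock: 22 - 10 = 12. total_sold = 87
  Event 14 (adjust +1): 12 + 1 = 13
  Event 15 (restock 35): 13 + 35 = 48
  Event 16 (sale 16): sell min(16,48)=16. stock: 48 - 16 = 32. total_sold = 103
Final: stock = 32, total_sold = 103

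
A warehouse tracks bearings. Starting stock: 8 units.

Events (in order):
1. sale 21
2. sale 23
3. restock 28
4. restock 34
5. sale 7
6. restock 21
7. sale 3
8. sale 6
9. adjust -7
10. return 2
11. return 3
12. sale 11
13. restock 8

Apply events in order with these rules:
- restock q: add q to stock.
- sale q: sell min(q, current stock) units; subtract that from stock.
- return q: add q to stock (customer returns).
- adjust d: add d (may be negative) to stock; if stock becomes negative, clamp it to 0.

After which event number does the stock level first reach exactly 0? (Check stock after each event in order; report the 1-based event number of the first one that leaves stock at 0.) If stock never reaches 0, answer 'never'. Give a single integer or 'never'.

Answer: 1

Derivation:
Processing events:
Start: stock = 8
  Event 1 (sale 21): sell min(21,8)=8. stock: 8 - 8 = 0. total_sold = 8
  Event 2 (sale 23): sell min(23,0)=0. stock: 0 - 0 = 0. total_sold = 8
  Event 3 (restock 28): 0 + 28 = 28
  Event 4 (restock 34): 28 + 34 = 62
  Event 5 (sale 7): sell min(7,62)=7. stock: 62 - 7 = 55. total_sold = 15
  Event 6 (restock 21): 55 + 21 = 76
  Event 7 (sale 3): sell min(3,76)=3. stock: 76 - 3 = 73. total_sold = 18
  Event 8 (sale 6): sell min(6,73)=6. stock: 73 - 6 = 67. total_sold = 24
  Event 9 (adjust -7): 67 + -7 = 60
  Event 10 (return 2): 60 + 2 = 62
  Event 11 (return 3): 62 + 3 = 65
  Event 12 (sale 11): sell min(11,65)=11. stock: 65 - 11 = 54. total_sold = 35
  Event 13 (restock 8): 54 + 8 = 62
Final: stock = 62, total_sold = 35

First zero at event 1.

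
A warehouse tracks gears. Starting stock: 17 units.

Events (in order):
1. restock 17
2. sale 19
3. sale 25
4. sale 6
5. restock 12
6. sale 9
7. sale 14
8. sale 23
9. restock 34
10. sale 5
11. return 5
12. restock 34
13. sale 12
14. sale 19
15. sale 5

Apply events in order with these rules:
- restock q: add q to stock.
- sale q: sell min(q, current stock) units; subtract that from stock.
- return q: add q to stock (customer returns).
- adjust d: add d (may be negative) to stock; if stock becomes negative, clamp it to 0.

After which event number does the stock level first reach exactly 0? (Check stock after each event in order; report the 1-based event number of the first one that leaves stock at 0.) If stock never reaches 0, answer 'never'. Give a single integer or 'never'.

Answer: 3

Derivation:
Processing events:
Start: stock = 17
  Event 1 (restock 17): 17 + 17 = 34
  Event 2 (sale 19): sell min(19,34)=19. stock: 34 - 19 = 15. total_sold = 19
  Event 3 (sale 25): sell min(25,15)=15. stock: 15 - 15 = 0. total_sold = 34
  Event 4 (sale 6): sell min(6,0)=0. stock: 0 - 0 = 0. total_sold = 34
  Event 5 (restock 12): 0 + 12 = 12
  Event 6 (sale 9): sell min(9,12)=9. stock: 12 - 9 = 3. total_sold = 43
  Event 7 (sale 14): sell min(14,3)=3. stock: 3 - 3 = 0. total_sold = 46
  Event 8 (sale 23): sell min(23,0)=0. stock: 0 - 0 = 0. total_sold = 46
  Event 9 (restock 34): 0 + 34 = 34
  Event 10 (sale 5): sell min(5,34)=5. stock: 34 - 5 = 29. total_sold = 51
  Event 11 (return 5): 29 + 5 = 34
  Event 12 (restock 34): 34 + 34 = 68
  Event 13 (sale 12): sell min(12,68)=12. stock: 68 - 12 = 56. total_sold = 63
  Event 14 (sale 19): sell min(19,56)=19. stock: 56 - 19 = 37. total_sold = 82
  Event 15 (sale 5): sell min(5,37)=5. stock: 37 - 5 = 32. total_sold = 87
Final: stock = 32, total_sold = 87

First zero at event 3.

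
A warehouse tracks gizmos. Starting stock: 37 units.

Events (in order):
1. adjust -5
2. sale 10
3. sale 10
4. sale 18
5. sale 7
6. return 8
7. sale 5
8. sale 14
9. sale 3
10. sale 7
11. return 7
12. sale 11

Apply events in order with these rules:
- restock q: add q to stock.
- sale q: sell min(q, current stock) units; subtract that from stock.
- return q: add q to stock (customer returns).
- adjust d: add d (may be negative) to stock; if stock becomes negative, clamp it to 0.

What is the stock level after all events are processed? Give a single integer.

Processing events:
Start: stock = 37
  Event 1 (adjust -5): 37 + -5 = 32
  Event 2 (sale 10): sell min(10,32)=10. stock: 32 - 10 = 22. total_sold = 10
  Event 3 (sale 10): sell min(10,22)=10. stock: 22 - 10 = 12. total_sold = 20
  Event 4 (sale 18): sell min(18,12)=12. stock: 12 - 12 = 0. total_sold = 32
  Event 5 (sale 7): sell min(7,0)=0. stock: 0 - 0 = 0. total_sold = 32
  Event 6 (return 8): 0 + 8 = 8
  Event 7 (sale 5): sell min(5,8)=5. stock: 8 - 5 = 3. total_sold = 37
  Event 8 (sale 14): sell min(14,3)=3. stock: 3 - 3 = 0. total_sold = 40
  Event 9 (sale 3): sell min(3,0)=0. stock: 0 - 0 = 0. total_sold = 40
  Event 10 (sale 7): sell min(7,0)=0. stock: 0 - 0 = 0. total_sold = 40
  Event 11 (return 7): 0 + 7 = 7
  Event 12 (sale 11): sell min(11,7)=7. stock: 7 - 7 = 0. total_sold = 47
Final: stock = 0, total_sold = 47

Answer: 0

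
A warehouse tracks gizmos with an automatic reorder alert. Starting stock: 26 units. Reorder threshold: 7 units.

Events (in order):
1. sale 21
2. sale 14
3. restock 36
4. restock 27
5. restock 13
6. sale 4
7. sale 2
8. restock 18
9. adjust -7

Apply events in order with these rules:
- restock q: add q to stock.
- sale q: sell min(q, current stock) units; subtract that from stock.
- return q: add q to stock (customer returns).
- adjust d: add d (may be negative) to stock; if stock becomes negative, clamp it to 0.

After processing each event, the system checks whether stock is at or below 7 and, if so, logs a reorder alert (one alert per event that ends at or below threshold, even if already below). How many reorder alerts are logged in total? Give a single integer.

Answer: 2

Derivation:
Processing events:
Start: stock = 26
  Event 1 (sale 21): sell min(21,26)=21. stock: 26 - 21 = 5. total_sold = 21
  Event 2 (sale 14): sell min(14,5)=5. stock: 5 - 5 = 0. total_sold = 26
  Event 3 (restock 36): 0 + 36 = 36
  Event 4 (restock 27): 36 + 27 = 63
  Event 5 (restock 13): 63 + 13 = 76
  Event 6 (sale 4): sell min(4,76)=4. stock: 76 - 4 = 72. total_sold = 30
  Event 7 (sale 2): sell min(2,72)=2. stock: 72 - 2 = 70. total_sold = 32
  Event 8 (restock 18): 70 + 18 = 88
  Event 9 (adjust -7): 88 + -7 = 81
Final: stock = 81, total_sold = 32

Checking against threshold 7:
  After event 1: stock=5 <= 7 -> ALERT
  After event 2: stock=0 <= 7 -> ALERT
  After event 3: stock=36 > 7
  After event 4: stock=63 > 7
  After event 5: stock=76 > 7
  After event 6: stock=72 > 7
  After event 7: stock=70 > 7
  After event 8: stock=88 > 7
  After event 9: stock=81 > 7
Alert events: [1, 2]. Count = 2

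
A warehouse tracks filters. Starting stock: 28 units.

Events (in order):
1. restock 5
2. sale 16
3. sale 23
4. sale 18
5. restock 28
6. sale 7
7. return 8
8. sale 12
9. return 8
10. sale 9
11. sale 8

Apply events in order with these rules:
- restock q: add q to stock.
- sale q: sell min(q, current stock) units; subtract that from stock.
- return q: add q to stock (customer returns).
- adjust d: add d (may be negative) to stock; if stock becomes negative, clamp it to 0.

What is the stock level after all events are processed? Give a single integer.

Processing events:
Start: stock = 28
  Event 1 (restock 5): 28 + 5 = 33
  Event 2 (sale 16): sell min(16,33)=16. stock: 33 - 16 = 17. total_sold = 16
  Event 3 (sale 23): sell min(23,17)=17. stock: 17 - 17 = 0. total_sold = 33
  Event 4 (sale 18): sell min(18,0)=0. stock: 0 - 0 = 0. total_sold = 33
  Event 5 (restock 28): 0 + 28 = 28
  Event 6 (sale 7): sell min(7,28)=7. stock: 28 - 7 = 21. total_sold = 40
  Event 7 (return 8): 21 + 8 = 29
  Event 8 (sale 12): sell min(12,29)=12. stock: 29 - 12 = 17. total_sold = 52
  Event 9 (return 8): 17 + 8 = 25
  Event 10 (sale 9): sell min(9,25)=9. stock: 25 - 9 = 16. total_sold = 61
  Event 11 (sale 8): sell min(8,16)=8. stock: 16 - 8 = 8. total_sold = 69
Final: stock = 8, total_sold = 69

Answer: 8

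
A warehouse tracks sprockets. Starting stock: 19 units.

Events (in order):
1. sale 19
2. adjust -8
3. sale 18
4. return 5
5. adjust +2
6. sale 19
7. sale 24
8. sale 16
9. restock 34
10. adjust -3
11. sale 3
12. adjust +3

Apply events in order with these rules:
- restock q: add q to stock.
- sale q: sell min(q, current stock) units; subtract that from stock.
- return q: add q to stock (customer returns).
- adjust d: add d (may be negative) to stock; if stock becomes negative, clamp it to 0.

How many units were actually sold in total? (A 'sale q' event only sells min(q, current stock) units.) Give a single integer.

Answer: 29

Derivation:
Processing events:
Start: stock = 19
  Event 1 (sale 19): sell min(19,19)=19. stock: 19 - 19 = 0. total_sold = 19
  Event 2 (adjust -8): 0 + -8 = 0 (clamped to 0)
  Event 3 (sale 18): sell min(18,0)=0. stock: 0 - 0 = 0. total_sold = 19
  Event 4 (return 5): 0 + 5 = 5
  Event 5 (adjust +2): 5 + 2 = 7
  Event 6 (sale 19): sell min(19,7)=7. stock: 7 - 7 = 0. total_sold = 26
  Event 7 (sale 24): sell min(24,0)=0. stock: 0 - 0 = 0. total_sold = 26
  Event 8 (sale 16): sell min(16,0)=0. stock: 0 - 0 = 0. total_sold = 26
  Event 9 (restock 34): 0 + 34 = 34
  Event 10 (adjust -3): 34 + -3 = 31
  Event 11 (sale 3): sell min(3,31)=3. stock: 31 - 3 = 28. total_sold = 29
  Event 12 (adjust +3): 28 + 3 = 31
Final: stock = 31, total_sold = 29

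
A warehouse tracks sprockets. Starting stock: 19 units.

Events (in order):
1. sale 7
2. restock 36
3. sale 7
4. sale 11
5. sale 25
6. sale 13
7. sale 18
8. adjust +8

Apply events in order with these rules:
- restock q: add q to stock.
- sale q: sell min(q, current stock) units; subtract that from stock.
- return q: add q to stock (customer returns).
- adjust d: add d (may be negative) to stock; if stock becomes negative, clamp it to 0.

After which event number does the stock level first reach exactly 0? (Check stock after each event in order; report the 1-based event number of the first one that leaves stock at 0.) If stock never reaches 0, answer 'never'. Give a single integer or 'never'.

Answer: 6

Derivation:
Processing events:
Start: stock = 19
  Event 1 (sale 7): sell min(7,19)=7. stock: 19 - 7 = 12. total_sold = 7
  Event 2 (restock 36): 12 + 36 = 48
  Event 3 (sale 7): sell min(7,48)=7. stock: 48 - 7 = 41. total_sold = 14
  Event 4 (sale 11): sell min(11,41)=11. stock: 41 - 11 = 30. total_sold = 25
  Event 5 (sale 25): sell min(25,30)=25. stock: 30 - 25 = 5. total_sold = 50
  Event 6 (sale 13): sell min(13,5)=5. stock: 5 - 5 = 0. total_sold = 55
  Event 7 (sale 18): sell min(18,0)=0. stock: 0 - 0 = 0. total_sold = 55
  Event 8 (adjust +8): 0 + 8 = 8
Final: stock = 8, total_sold = 55

First zero at event 6.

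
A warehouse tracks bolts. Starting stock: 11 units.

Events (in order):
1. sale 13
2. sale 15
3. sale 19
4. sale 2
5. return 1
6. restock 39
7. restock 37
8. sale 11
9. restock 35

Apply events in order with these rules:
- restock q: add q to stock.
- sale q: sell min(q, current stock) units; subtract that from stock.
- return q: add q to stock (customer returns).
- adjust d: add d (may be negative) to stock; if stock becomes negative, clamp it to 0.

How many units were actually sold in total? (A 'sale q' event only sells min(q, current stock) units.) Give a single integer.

Processing events:
Start: stock = 11
  Event 1 (sale 13): sell min(13,11)=11. stock: 11 - 11 = 0. total_sold = 11
  Event 2 (sale 15): sell min(15,0)=0. stock: 0 - 0 = 0. total_sold = 11
  Event 3 (sale 19): sell min(19,0)=0. stock: 0 - 0 = 0. total_sold = 11
  Event 4 (sale 2): sell min(2,0)=0. stock: 0 - 0 = 0. total_sold = 11
  Event 5 (return 1): 0 + 1 = 1
  Event 6 (restock 39): 1 + 39 = 40
  Event 7 (restock 37): 40 + 37 = 77
  Event 8 (sale 11): sell min(11,77)=11. stock: 77 - 11 = 66. total_sold = 22
  Event 9 (restock 35): 66 + 35 = 101
Final: stock = 101, total_sold = 22

Answer: 22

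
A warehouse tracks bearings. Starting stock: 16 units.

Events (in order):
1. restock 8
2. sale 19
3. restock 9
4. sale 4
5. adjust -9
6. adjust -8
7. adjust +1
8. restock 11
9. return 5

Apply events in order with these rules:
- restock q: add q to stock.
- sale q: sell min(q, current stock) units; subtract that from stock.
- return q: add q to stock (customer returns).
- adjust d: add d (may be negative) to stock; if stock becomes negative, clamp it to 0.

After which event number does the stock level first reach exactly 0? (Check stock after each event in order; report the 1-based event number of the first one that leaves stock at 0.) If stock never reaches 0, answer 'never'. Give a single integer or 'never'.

Answer: 6

Derivation:
Processing events:
Start: stock = 16
  Event 1 (restock 8): 16 + 8 = 24
  Event 2 (sale 19): sell min(19,24)=19. stock: 24 - 19 = 5. total_sold = 19
  Event 3 (restock 9): 5 + 9 = 14
  Event 4 (sale 4): sell min(4,14)=4. stock: 14 - 4 = 10. total_sold = 23
  Event 5 (adjust -9): 10 + -9 = 1
  Event 6 (adjust -8): 1 + -8 = 0 (clamped to 0)
  Event 7 (adjust +1): 0 + 1 = 1
  Event 8 (restock 11): 1 + 11 = 12
  Event 9 (return 5): 12 + 5 = 17
Final: stock = 17, total_sold = 23

First zero at event 6.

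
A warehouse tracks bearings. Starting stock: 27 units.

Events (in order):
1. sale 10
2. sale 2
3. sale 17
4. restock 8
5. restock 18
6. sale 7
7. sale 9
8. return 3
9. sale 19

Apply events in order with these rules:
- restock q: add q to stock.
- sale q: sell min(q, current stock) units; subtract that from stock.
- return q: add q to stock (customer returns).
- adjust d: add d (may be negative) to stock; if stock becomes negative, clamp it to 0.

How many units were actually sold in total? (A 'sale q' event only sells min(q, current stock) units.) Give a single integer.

Answer: 56

Derivation:
Processing events:
Start: stock = 27
  Event 1 (sale 10): sell min(10,27)=10. stock: 27 - 10 = 17. total_sold = 10
  Event 2 (sale 2): sell min(2,17)=2. stock: 17 - 2 = 15. total_sold = 12
  Event 3 (sale 17): sell min(17,15)=15. stock: 15 - 15 = 0. total_sold = 27
  Event 4 (restock 8): 0 + 8 = 8
  Event 5 (restock 18): 8 + 18 = 26
  Event 6 (sale 7): sell min(7,26)=7. stock: 26 - 7 = 19. total_sold = 34
  Event 7 (sale 9): sell min(9,19)=9. stock: 19 - 9 = 10. total_sold = 43
  Event 8 (return 3): 10 + 3 = 13
  Event 9 (sale 19): sell min(19,13)=13. stock: 13 - 13 = 0. total_sold = 56
Final: stock = 0, total_sold = 56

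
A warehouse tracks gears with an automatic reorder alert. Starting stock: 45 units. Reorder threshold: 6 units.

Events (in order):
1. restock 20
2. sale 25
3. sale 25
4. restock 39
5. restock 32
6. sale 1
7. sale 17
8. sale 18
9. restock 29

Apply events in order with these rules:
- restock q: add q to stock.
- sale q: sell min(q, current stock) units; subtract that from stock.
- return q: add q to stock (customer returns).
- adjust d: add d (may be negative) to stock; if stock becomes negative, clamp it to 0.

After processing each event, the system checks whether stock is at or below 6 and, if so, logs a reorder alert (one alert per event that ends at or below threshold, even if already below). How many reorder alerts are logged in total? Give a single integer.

Answer: 0

Derivation:
Processing events:
Start: stock = 45
  Event 1 (restock 20): 45 + 20 = 65
  Event 2 (sale 25): sell min(25,65)=25. stock: 65 - 25 = 40. total_sold = 25
  Event 3 (sale 25): sell min(25,40)=25. stock: 40 - 25 = 15. total_sold = 50
  Event 4 (restock 39): 15 + 39 = 54
  Event 5 (restock 32): 54 + 32 = 86
  Event 6 (sale 1): sell min(1,86)=1. stock: 86 - 1 = 85. total_sold = 51
  Event 7 (sale 17): sell min(17,85)=17. stock: 85 - 17 = 68. total_sold = 68
  Event 8 (sale 18): sell min(18,68)=18. stock: 68 - 18 = 50. total_sold = 86
  Event 9 (restock 29): 50 + 29 = 79
Final: stock = 79, total_sold = 86

Checking against threshold 6:
  After event 1: stock=65 > 6
  After event 2: stock=40 > 6
  After event 3: stock=15 > 6
  After event 4: stock=54 > 6
  After event 5: stock=86 > 6
  After event 6: stock=85 > 6
  After event 7: stock=68 > 6
  After event 8: stock=50 > 6
  After event 9: stock=79 > 6
Alert events: []. Count = 0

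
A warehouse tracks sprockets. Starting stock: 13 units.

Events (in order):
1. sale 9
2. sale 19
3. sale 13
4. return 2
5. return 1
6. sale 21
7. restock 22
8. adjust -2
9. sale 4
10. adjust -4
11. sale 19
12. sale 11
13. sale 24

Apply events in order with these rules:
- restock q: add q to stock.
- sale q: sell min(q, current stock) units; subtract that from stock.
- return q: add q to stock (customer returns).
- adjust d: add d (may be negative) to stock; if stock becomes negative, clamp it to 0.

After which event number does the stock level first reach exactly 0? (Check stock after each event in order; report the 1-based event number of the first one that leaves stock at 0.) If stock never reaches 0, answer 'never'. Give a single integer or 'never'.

Answer: 2

Derivation:
Processing events:
Start: stock = 13
  Event 1 (sale 9): sell min(9,13)=9. stock: 13 - 9 = 4. total_sold = 9
  Event 2 (sale 19): sell min(19,4)=4. stock: 4 - 4 = 0. total_sold = 13
  Event 3 (sale 13): sell min(13,0)=0. stock: 0 - 0 = 0. total_sold = 13
  Event 4 (return 2): 0 + 2 = 2
  Event 5 (return 1): 2 + 1 = 3
  Event 6 (sale 21): sell min(21,3)=3. stock: 3 - 3 = 0. total_sold = 16
  Event 7 (restock 22): 0 + 22 = 22
  Event 8 (adjust -2): 22 + -2 = 20
  Event 9 (sale 4): sell min(4,20)=4. stock: 20 - 4 = 16. total_sold = 20
  Event 10 (adjust -4): 16 + -4 = 12
  Event 11 (sale 19): sell min(19,12)=12. stock: 12 - 12 = 0. total_sold = 32
  Event 12 (sale 11): sell min(11,0)=0. stock: 0 - 0 = 0. total_sold = 32
  Event 13 (sale 24): sell min(24,0)=0. stock: 0 - 0 = 0. total_sold = 32
Final: stock = 0, total_sold = 32

First zero at event 2.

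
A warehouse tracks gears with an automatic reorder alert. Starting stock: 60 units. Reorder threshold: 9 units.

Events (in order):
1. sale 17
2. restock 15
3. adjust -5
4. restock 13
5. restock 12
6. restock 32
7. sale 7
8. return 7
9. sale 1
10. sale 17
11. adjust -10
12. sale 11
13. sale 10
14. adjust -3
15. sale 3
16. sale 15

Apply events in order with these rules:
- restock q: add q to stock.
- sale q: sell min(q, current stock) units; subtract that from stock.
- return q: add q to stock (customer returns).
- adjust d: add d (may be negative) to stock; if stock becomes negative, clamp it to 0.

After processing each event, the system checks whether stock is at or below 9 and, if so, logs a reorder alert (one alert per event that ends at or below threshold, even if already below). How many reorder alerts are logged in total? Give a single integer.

Answer: 0

Derivation:
Processing events:
Start: stock = 60
  Event 1 (sale 17): sell min(17,60)=17. stock: 60 - 17 = 43. total_sold = 17
  Event 2 (restock 15): 43 + 15 = 58
  Event 3 (adjust -5): 58 + -5 = 53
  Event 4 (restock 13): 53 + 13 = 66
  Event 5 (restock 12): 66 + 12 = 78
  Event 6 (restock 32): 78 + 32 = 110
  Event 7 (sale 7): sell min(7,110)=7. stock: 110 - 7 = 103. total_sold = 24
  Event 8 (return 7): 103 + 7 = 110
  Event 9 (sale 1): sell min(1,110)=1. stock: 110 - 1 = 109. total_sold = 25
  Event 10 (sale 17): sell min(17,109)=17. stock: 109 - 17 = 92. total_sold = 42
  Event 11 (adjust -10): 92 + -10 = 82
  Event 12 (sale 11): sell min(11,82)=11. stock: 82 - 11 = 71. total_sold = 53
  Event 13 (sale 10): sell min(10,71)=10. stock: 71 - 10 = 61. total_sold = 63
  Event 14 (adjust -3): 61 + -3 = 58
  Event 15 (sale 3): sell min(3,58)=3. stock: 58 - 3 = 55. total_sold = 66
  Event 16 (sale 15): sell min(15,55)=15. stock: 55 - 15 = 40. total_sold = 81
Final: stock = 40, total_sold = 81

Checking against threshold 9:
  After event 1: stock=43 > 9
  After event 2: stock=58 > 9
  After event 3: stock=53 > 9
  After event 4: stock=66 > 9
  After event 5: stock=78 > 9
  After event 6: stock=110 > 9
  After event 7: stock=103 > 9
  After event 8: stock=110 > 9
  After event 9: stock=109 > 9
  After event 10: stock=92 > 9
  After event 11: stock=82 > 9
  After event 12: stock=71 > 9
  After event 13: stock=61 > 9
  After event 14: stock=58 > 9
  After event 15: stock=55 > 9
  After event 16: stock=40 > 9
Alert events: []. Count = 0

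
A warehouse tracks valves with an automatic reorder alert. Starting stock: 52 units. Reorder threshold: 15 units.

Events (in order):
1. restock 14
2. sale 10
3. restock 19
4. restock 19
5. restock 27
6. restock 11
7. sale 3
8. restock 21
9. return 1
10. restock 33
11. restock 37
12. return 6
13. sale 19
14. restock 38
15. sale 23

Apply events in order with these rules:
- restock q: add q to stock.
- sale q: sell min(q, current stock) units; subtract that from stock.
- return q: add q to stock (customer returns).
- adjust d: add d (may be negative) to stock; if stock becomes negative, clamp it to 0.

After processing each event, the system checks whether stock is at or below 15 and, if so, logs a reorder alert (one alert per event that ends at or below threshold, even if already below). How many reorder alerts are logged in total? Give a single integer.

Processing events:
Start: stock = 52
  Event 1 (restock 14): 52 + 14 = 66
  Event 2 (sale 10): sell min(10,66)=10. stock: 66 - 10 = 56. total_sold = 10
  Event 3 (restock 19): 56 + 19 = 75
  Event 4 (restock 19): 75 + 19 = 94
  Event 5 (restock 27): 94 + 27 = 121
  Event 6 (restock 11): 121 + 11 = 132
  Event 7 (sale 3): sell min(3,132)=3. stock: 132 - 3 = 129. total_sold = 13
  Event 8 (restock 21): 129 + 21 = 150
  Event 9 (return 1): 150 + 1 = 151
  Event 10 (restock 33): 151 + 33 = 184
  Event 11 (restock 37): 184 + 37 = 221
  Event 12 (return 6): 221 + 6 = 227
  Event 13 (sale 19): sell min(19,227)=19. stock: 227 - 19 = 208. total_sold = 32
  Event 14 (restock 38): 208 + 38 = 246
  Event 15 (sale 23): sell min(23,246)=23. stock: 246 - 23 = 223. total_sold = 55
Final: stock = 223, total_sold = 55

Checking against threshold 15:
  After event 1: stock=66 > 15
  After event 2: stock=56 > 15
  After event 3: stock=75 > 15
  After event 4: stock=94 > 15
  After event 5: stock=121 > 15
  After event 6: stock=132 > 15
  After event 7: stock=129 > 15
  After event 8: stock=150 > 15
  After event 9: stock=151 > 15
  After event 10: stock=184 > 15
  After event 11: stock=221 > 15
  After event 12: stock=227 > 15
  After event 13: stock=208 > 15
  After event 14: stock=246 > 15
  After event 15: stock=223 > 15
Alert events: []. Count = 0

Answer: 0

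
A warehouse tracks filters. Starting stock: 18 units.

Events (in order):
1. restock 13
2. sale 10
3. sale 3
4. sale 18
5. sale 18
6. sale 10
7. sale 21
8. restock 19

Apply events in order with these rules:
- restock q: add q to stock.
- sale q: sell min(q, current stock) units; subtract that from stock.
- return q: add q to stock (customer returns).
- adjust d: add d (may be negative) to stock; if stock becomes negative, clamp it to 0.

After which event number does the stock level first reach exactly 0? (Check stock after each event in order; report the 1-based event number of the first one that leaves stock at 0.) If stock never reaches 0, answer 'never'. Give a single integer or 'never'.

Processing events:
Start: stock = 18
  Event 1 (restock 13): 18 + 13 = 31
  Event 2 (sale 10): sell min(10,31)=10. stock: 31 - 10 = 21. total_sold = 10
  Event 3 (sale 3): sell min(3,21)=3. stock: 21 - 3 = 18. total_sold = 13
  Event 4 (sale 18): sell min(18,18)=18. stock: 18 - 18 = 0. total_sold = 31
  Event 5 (sale 18): sell min(18,0)=0. stock: 0 - 0 = 0. total_sold = 31
  Event 6 (sale 10): sell min(10,0)=0. stock: 0 - 0 = 0. total_sold = 31
  Event 7 (sale 21): sell min(21,0)=0. stock: 0 - 0 = 0. total_sold = 31
  Event 8 (restock 19): 0 + 19 = 19
Final: stock = 19, total_sold = 31

First zero at event 4.

Answer: 4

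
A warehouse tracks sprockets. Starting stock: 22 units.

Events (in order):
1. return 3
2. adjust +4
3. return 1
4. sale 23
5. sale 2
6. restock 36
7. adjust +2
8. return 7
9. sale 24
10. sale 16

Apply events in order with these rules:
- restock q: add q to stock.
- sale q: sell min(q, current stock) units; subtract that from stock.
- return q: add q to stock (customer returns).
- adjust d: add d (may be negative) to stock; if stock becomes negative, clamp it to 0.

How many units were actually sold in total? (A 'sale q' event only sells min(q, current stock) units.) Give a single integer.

Processing events:
Start: stock = 22
  Event 1 (return 3): 22 + 3 = 25
  Event 2 (adjust +4): 25 + 4 = 29
  Event 3 (return 1): 29 + 1 = 30
  Event 4 (sale 23): sell min(23,30)=23. stock: 30 - 23 = 7. total_sold = 23
  Event 5 (sale 2): sell min(2,7)=2. stock: 7 - 2 = 5. total_sold = 25
  Event 6 (restock 36): 5 + 36 = 41
  Event 7 (adjust +2): 41 + 2 = 43
  Event 8 (return 7): 43 + 7 = 50
  Event 9 (sale 24): sell min(24,50)=24. stock: 50 - 24 = 26. total_sold = 49
  Event 10 (sale 16): sell min(16,26)=16. stock: 26 - 16 = 10. total_sold = 65
Final: stock = 10, total_sold = 65

Answer: 65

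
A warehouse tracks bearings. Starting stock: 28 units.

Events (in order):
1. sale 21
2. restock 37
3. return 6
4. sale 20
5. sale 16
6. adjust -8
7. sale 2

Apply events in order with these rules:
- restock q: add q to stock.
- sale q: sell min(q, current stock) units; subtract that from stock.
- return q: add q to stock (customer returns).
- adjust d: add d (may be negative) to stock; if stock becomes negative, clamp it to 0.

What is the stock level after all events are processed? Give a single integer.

Answer: 4

Derivation:
Processing events:
Start: stock = 28
  Event 1 (sale 21): sell min(21,28)=21. stock: 28 - 21 = 7. total_sold = 21
  Event 2 (restock 37): 7 + 37 = 44
  Event 3 (return 6): 44 + 6 = 50
  Event 4 (sale 20): sell min(20,50)=20. stock: 50 - 20 = 30. total_sold = 41
  Event 5 (sale 16): sell min(16,30)=16. stock: 30 - 16 = 14. total_sold = 57
  Event 6 (adjust -8): 14 + -8 = 6
  Event 7 (sale 2): sell min(2,6)=2. stock: 6 - 2 = 4. total_sold = 59
Final: stock = 4, total_sold = 59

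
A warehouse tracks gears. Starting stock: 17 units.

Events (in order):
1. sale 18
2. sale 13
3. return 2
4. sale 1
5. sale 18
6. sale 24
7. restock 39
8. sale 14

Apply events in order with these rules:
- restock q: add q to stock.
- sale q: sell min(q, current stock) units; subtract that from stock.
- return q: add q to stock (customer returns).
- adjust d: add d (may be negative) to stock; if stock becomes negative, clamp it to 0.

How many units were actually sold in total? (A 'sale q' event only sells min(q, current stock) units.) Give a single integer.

Processing events:
Start: stock = 17
  Event 1 (sale 18): sell min(18,17)=17. stock: 17 - 17 = 0. total_sold = 17
  Event 2 (sale 13): sell min(13,0)=0. stock: 0 - 0 = 0. total_sold = 17
  Event 3 (return 2): 0 + 2 = 2
  Event 4 (sale 1): sell min(1,2)=1. stock: 2 - 1 = 1. total_sold = 18
  Event 5 (sale 18): sell min(18,1)=1. stock: 1 - 1 = 0. total_sold = 19
  Event 6 (sale 24): sell min(24,0)=0. stock: 0 - 0 = 0. total_sold = 19
  Event 7 (restock 39): 0 + 39 = 39
  Event 8 (sale 14): sell min(14,39)=14. stock: 39 - 14 = 25. total_sold = 33
Final: stock = 25, total_sold = 33

Answer: 33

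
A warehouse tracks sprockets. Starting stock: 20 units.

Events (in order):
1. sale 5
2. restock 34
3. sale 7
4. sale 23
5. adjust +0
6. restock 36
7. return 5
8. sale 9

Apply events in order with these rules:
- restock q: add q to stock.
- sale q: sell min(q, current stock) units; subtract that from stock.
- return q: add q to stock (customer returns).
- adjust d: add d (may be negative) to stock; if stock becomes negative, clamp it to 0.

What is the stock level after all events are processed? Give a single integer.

Answer: 51

Derivation:
Processing events:
Start: stock = 20
  Event 1 (sale 5): sell min(5,20)=5. stock: 20 - 5 = 15. total_sold = 5
  Event 2 (restock 34): 15 + 34 = 49
  Event 3 (sale 7): sell min(7,49)=7. stock: 49 - 7 = 42. total_sold = 12
  Event 4 (sale 23): sell min(23,42)=23. stock: 42 - 23 = 19. total_sold = 35
  Event 5 (adjust +0): 19 + 0 = 19
  Event 6 (restock 36): 19 + 36 = 55
  Event 7 (return 5): 55 + 5 = 60
  Event 8 (sale 9): sell min(9,60)=9. stock: 60 - 9 = 51. total_sold = 44
Final: stock = 51, total_sold = 44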